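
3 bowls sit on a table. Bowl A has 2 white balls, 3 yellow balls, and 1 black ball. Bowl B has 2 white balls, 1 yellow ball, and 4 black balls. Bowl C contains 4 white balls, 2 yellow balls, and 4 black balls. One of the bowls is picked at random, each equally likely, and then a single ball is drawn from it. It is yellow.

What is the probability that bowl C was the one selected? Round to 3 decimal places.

Under each hypothesis, the probability of this draw is: P(data | bowl A) = (3/6) = 1/2; P(data | bowl B) = (1/7) = 1/7; P(data | bowl C) = (2/10) = 1/5.
The prior-weighted likelihoods are 1/3 · 1/2 = 1/6, 1/3 · 1/7 = 1/21, 1/3 · 1/5 = 1/15; with total 59/210.
So P(bowl C | data) = (1/15) / (59/210) = 14/59.

0.237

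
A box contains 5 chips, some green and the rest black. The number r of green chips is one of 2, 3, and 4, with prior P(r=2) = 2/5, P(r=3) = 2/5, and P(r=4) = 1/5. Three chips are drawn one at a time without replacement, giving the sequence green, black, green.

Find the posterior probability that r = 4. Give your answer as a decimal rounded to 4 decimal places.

For each hypothesis, P(data | H) works out to: P(data | r = 2) = (2/5)(3/4)(1/3) = 1/10; P(data | r = 3) = (3/5)(2/4)(2/3) = 1/5; P(data | r = 4) = (4/5)(1/4)(3/3) = 1/5.
Weighting by the prior gives 2/5 · 1/10 = 1/25, 2/5 · 1/5 = 2/25, 1/5 · 1/5 = 1/25; these sum to 4/25.
So P(r = 4 | data) = (1/25) / (4/25) = 1/4.

0.2500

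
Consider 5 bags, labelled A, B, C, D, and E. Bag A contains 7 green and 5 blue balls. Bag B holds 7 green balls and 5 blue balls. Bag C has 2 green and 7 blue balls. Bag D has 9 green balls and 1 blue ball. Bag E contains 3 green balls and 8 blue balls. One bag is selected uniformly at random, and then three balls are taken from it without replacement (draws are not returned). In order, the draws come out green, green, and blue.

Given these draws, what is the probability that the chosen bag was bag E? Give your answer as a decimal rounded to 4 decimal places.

Compute the likelihood of the observed sequence for each case: P(data | bag A) = (7/12)(6/11)(5/10) = 7/44; P(data | bag B) = (7/12)(6/11)(5/10) = 7/44; P(data | bag C) = (2/9)(1/8)(7/7) = 1/36; P(data | bag D) = (9/10)(8/9)(1/8) = 1/10; P(data | bag E) = (3/11)(2/10)(8/9) = 8/165.
The prior-weighted likelihoods are 1/5 · 7/44 = 7/220, 1/5 · 7/44 = 7/220, 1/5 · 1/36 = 1/180, 1/5 · 1/10 = 1/50, 1/5 · 8/165 = 8/825; with total 89/900.
Therefore the posterior P(bag E | data) = (8/825) / (89/900) = 96/979.

0.0981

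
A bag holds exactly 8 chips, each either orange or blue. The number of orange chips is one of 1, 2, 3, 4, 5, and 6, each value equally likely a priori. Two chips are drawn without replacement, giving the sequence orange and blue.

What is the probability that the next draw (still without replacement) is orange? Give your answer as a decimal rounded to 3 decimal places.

0.455

For each hypothesis, P(data | H) works out to: P(data | r = 1) = (1/8)(7/7) = 1/8; P(data | r = 2) = (2/8)(6/7) = 3/14; P(data | r = 3) = (3/8)(5/7) = 15/56; P(data | r = 4) = (4/8)(4/7) = 2/7; P(data | r = 5) = (5/8)(3/7) = 15/56; P(data | r = 6) = (6/8)(2/7) = 3/14.
The prior-weighted likelihoods are 1/6 · 1/8 = 1/48, 1/6 · 3/14 = 1/28, 1/6 · 15/56 = 5/112, 1/6 · 2/7 = 1/21, 1/6 · 15/56 = 5/112, 1/6 · 3/14 = 1/28; with total 11/48.
The posterior is then P(r = 1 | data) = 1/11, P(r = 2 | data) = 12/77, P(r = 3 | data) = 15/77, P(r = 4 | data) = 16/77, P(r = 5 | data) = 15/77, P(r = 6 | data) = 12/77.
So P(orange next | data) = Σ P(orange next | H) P(H | data) = (0)(1/11) + (1/6)(12/77) + (1/3)(15/77) + (1/2)(16/77) + (2/3)(15/77) + (5/6)(12/77) = 5/11.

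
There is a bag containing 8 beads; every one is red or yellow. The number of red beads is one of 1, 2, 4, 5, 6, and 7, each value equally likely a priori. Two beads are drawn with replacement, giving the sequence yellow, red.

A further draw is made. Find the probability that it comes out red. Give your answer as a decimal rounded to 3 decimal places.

For each hypothesis, P(data | H) works out to: P(data | r = 1) = (7/8)(1/8) = 7/64; P(data | r = 2) = (6/8)(2/8) = 3/16; P(data | r = 4) = (4/8)(4/8) = 1/4; P(data | r = 5) = (3/8)(5/8) = 15/64; P(data | r = 6) = (2/8)(6/8) = 3/16; P(data | r = 7) = (1/8)(7/8) = 7/64.
Weighting by the prior gives 1/6 · 7/64 = 7/384, 1/6 · 3/16 = 1/32, 1/6 · 1/4 = 1/24, 1/6 · 15/64 = 5/128, 1/6 · 3/16 = 1/32, 1/6 · 7/64 = 7/384; with total 23/128.
The posterior is then P(r = 1 | data) = 7/69, P(r = 2 | data) = 4/23, P(r = 4 | data) = 16/69, P(r = 5 | data) = 5/23, P(r = 6 | data) = 4/23, P(r = 7 | data) = 7/69.
So P(red next | data) = Σ P(red next | H) P(H | data) = (1/8)(7/69) + (1/4)(4/23) + (1/2)(16/69) + (5/8)(5/23) + (3/4)(4/23) + (7/8)(7/69) = 97/184.

0.527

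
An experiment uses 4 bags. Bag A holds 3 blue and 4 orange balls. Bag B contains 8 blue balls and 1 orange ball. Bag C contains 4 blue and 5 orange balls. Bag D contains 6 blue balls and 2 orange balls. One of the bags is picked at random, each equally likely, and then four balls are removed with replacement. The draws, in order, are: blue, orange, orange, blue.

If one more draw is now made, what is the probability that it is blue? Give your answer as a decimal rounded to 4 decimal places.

Compute the likelihood of the observed sequence for each case: P(data | bag A) = (3/7)(4/7)(4/7)(3/7) = 0.059975; P(data | bag B) = (8/9)(1/9)(1/9)(8/9) = 0.0097546; P(data | bag C) = (4/9)(5/9)(5/9)(4/9) = 0.060966; P(data | bag D) = (6/8)(2/8)(2/8)(6/8) = 0.035156.
Weighting by the prior gives 1/4 · 0.059975 = 0.014994, 1/4 · 0.0097546 = 0.0024387, 1/4 · 0.060966 = 0.015242, 1/4 · 0.035156 = 0.0087891; summing to 0.041463.
The posterior is then P(bag A | data) = 0.36162, P(bag B | data) = 0.058815, P(bag C | data) = 0.36759, P(bag D | data) = 0.21197.
The predictive probability is P(blue next | data) = (3/7)(0.36162) + (8/9)(0.058815) + (4/9)(0.36759) + (3/4)(0.21197) = 0.52961.

0.5296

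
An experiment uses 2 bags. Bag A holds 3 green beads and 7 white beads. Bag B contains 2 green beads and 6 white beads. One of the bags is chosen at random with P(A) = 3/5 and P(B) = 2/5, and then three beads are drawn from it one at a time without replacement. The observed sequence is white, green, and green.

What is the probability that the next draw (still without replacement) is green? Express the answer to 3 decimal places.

0.101

The likelihood of the observed sequence under each hypothesis: P(data | bag A) = (7/10)(3/9)(2/8) = 0.058333; P(data | bag B) = (6/8)(2/7)(1/6) = 0.035714.
Weighting by the prior gives 3/5 · 0.058333 = 0.035, 2/5 · 0.035714 = 0.014286; these sum to 0.049286.
Normalising, the posterior is P(bag A | data) = 0.71014, P(bag B | data) = 0.28986.
The predictive probability is P(green next | data) = (1/7)(0.71014) + (0)(0.28986) = 0.10145.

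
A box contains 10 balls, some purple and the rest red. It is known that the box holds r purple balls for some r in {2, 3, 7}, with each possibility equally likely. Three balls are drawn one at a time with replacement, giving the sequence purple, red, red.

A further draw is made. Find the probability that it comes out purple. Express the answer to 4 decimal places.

Compute the likelihood of the observed sequence for each case: P(data | r = 2) = (2/10)(8/10)(8/10) = 0.128; P(data | r = 3) = (3/10)(7/10)(7/10) = 0.147; P(data | r = 7) = (7/10)(3/10)(3/10) = 0.063.
Multiplying each by its prior: 1/3 · 0.128 = 0.042667, 1/3 · 0.147 = 0.049, 1/3 · 0.063 = 0.021; these sum to 0.11267.
Dividing through by the total gives posterior P(r = 2 | data) = 0.3787, P(r = 3 | data) = 0.43491, P(r = 7 | data) = 0.18639.
The predictive probability is P(purple next | data) = (1/5)(0.3787) + (3/10)(0.43491) + (7/10)(0.18639) = 0.33669.

0.3367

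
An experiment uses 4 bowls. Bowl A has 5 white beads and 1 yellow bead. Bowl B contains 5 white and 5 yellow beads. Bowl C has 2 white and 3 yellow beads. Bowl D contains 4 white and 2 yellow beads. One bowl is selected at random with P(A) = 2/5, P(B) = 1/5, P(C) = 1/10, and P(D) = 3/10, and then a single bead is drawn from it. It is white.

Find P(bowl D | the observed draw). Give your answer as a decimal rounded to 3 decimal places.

0.297

For each hypothesis, P(data | H) works out to: P(data | bowl A) = (5/6) = 5/6; P(data | bowl B) = (5/10) = 1/2; P(data | bowl C) = (2/5) = 2/5; P(data | bowl D) = (4/6) = 2/3.
Multiplying each by its prior: 2/5 · 5/6 = 1/3, 1/5 · 1/2 = 1/10, 1/10 · 2/5 = 1/25, 3/10 · 2/3 = 1/5; with total 101/150.
Hence P(bowl D | data) = (1/5) / (101/150) = 30/101.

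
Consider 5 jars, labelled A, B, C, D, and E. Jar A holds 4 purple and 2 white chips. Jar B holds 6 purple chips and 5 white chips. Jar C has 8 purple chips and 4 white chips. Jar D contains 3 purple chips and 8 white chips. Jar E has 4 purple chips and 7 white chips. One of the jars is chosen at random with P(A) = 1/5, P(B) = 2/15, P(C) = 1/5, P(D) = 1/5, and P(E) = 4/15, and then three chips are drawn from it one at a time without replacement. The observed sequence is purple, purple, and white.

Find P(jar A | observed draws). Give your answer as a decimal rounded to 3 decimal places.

0.316

The likelihood of the observed sequence under each hypothesis: P(data | jar A) = (4/6)(3/5)(2/4) = 0.2; P(data | jar B) = (6/11)(5/10)(5/9) = 0.15152; P(data | jar C) = (8/12)(7/11)(4/10) = 0.1697; P(data | jar D) = (3/11)(2/10)(8/9) = 0.048485; P(data | jar E) = (4/11)(3/10)(7/9) = 0.084848.
Multiplying each by its prior: 1/5 · 0.2 = 0.04, 2/15 · 0.15152 = 0.020202, 1/5 · 0.1697 = 0.033939, 1/5 · 0.048485 = 0.009697, 4/15 · 0.084848 = 0.022626; these sum to 0.12646.
So P(jar A | data) = (0.04) / (0.12646) = 0.31629.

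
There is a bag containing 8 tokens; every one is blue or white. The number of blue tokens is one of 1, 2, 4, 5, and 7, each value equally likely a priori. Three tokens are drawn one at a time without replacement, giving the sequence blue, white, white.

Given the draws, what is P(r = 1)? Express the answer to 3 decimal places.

0.233

Compute the likelihood of the observed sequence for each case: P(data | r = 1) = (1/8)(7/7)(6/6) = 1/8; P(data | r = 2) = (2/8)(6/7)(5/6) = 5/28; P(data | r = 4) = (4/8)(4/7)(3/6) = 1/7; P(data | r = 5) = (5/8)(3/7)(2/6) = 5/56; P(data | r = 7) = (7/8)(1/7)(0/6) = 0.
Multiplying each by its prior: 1/5 · 1/8 = 1/40, 1/5 · 5/28 = 1/28, 1/5 · 1/7 = 1/35, 1/5 · 5/56 = 1/56, 1/5 · 0 = 0; these sum to 3/28.
So P(r = 1 | data) = (1/40) / (3/28) = 7/30.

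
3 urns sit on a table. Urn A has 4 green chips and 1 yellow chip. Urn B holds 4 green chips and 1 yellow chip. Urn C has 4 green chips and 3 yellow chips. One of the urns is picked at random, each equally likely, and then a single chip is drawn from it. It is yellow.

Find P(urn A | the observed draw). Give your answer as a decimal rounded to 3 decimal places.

0.241

Compute the likelihood of this draw for each case: P(data | urn A) = (1/5) = 1/5; P(data | urn B) = (1/5) = 1/5; P(data | urn C) = (3/7) = 3/7.
Weighting by the prior gives 1/3 · 1/5 = 1/15, 1/3 · 1/5 = 1/15, 1/3 · 3/7 = 1/7; with total 29/105.
By Bayes' rule, P(urn A | data) = (1/15) / (29/105) = 7/29.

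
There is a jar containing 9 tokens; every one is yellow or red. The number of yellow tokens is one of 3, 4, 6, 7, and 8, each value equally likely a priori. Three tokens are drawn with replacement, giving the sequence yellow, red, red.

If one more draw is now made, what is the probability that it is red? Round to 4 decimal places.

0.5123

The likelihood of the observed sequence under each hypothesis: P(data | r = 3) = (3/9)(6/9)(6/9) = 0.14815; P(data | r = 4) = (4/9)(5/9)(5/9) = 0.13717; P(data | r = 6) = (6/9)(3/9)(3/9) = 0.074074; P(data | r = 7) = (7/9)(2/9)(2/9) = 0.038409; P(data | r = 8) = (8/9)(1/9)(1/9) = 0.010974.
The prior-weighted likelihoods are 1/5 · 0.14815 = 0.02963, 1/5 · 0.13717 = 0.027435, 1/5 · 0.074074 = 0.014815, 1/5 · 0.038409 = 0.0076818, 1/5 · 0.010974 = 0.0021948; with total 0.081756.
Dividing through by the total gives posterior P(r = 3 | data) = 0.36242, P(r = 4 | data) = 0.33557, P(r = 6 | data) = 0.18121, P(r = 7 | data) = 0.09396, P(r = 8 | data) = 0.026846.
The predictive probability is P(red next | data) = (2/3)(0.36242) + (5/9)(0.33557) + (1/3)(0.18121) + (2/9)(0.09396) + (1/9)(0.026846) = 0.5123.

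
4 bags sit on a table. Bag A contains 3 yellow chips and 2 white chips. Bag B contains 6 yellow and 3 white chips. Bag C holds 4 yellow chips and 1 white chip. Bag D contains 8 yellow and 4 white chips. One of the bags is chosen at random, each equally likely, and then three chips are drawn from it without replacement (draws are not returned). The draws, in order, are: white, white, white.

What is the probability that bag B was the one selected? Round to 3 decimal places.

Compute the likelihood of the observed sequence for each case: P(data | bag A) = (2/5)(1/4)(0/3) = 0; P(data | bag B) = (3/9)(2/8)(1/7) = 0.011905; P(data | bag C) = (1/5)(0/4) = 0; P(data | bag D) = (4/12)(3/11)(2/10) = 0.018182.
Weighting by the prior gives 1/4 · 0 = 0, 1/4 · 0.011905 = 0.0029762, 1/4 · 0 = 0, 1/4 · 0.018182 = 0.0045455; these sum to 0.0075216.
So P(bag B | data) = (0.0029762) / (0.0075216) = 0.39568.

0.396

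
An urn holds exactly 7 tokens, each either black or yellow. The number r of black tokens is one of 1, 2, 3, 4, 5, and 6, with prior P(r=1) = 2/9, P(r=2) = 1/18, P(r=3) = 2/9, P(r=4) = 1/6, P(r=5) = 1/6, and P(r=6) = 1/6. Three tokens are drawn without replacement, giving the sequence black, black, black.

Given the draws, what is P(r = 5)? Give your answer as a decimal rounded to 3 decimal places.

0.283

Compute the likelihood of the observed sequence for each case: P(data | r = 1) = (1/7)(0/6) = 0; P(data | r = 2) = (2/7)(1/6)(0/5) = 0; P(data | r = 3) = (3/7)(2/6)(1/5) = 1/35; P(data | r = 4) = (4/7)(3/6)(2/5) = 4/35; P(data | r = 5) = (5/7)(4/6)(3/5) = 2/7; P(data | r = 6) = (6/7)(5/6)(4/5) = 4/7.
Weighting by the prior gives 2/9 · 0 = 0, 1/18 · 0 = 0, 2/9 · 1/35 = 2/315, 1/6 · 4/35 = 2/105, 1/6 · 2/7 = 1/21, 1/6 · 4/7 = 2/21; summing to 53/315.
So P(r = 5 | data) = (1/21) / (53/315) = 15/53.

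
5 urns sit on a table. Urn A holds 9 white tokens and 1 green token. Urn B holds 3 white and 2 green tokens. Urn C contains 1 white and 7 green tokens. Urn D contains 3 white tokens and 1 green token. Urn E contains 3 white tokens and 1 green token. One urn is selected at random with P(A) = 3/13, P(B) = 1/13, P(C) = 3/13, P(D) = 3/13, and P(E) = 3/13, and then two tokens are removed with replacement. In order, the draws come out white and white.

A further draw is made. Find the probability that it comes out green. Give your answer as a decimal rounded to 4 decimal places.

0.2047

The likelihood of the observed sequence under each hypothesis: P(data | urn A) = (9/10)(9/10) = 0.81; P(data | urn B) = (3/5)(3/5) = 0.36; P(data | urn C) = (1/8)(1/8) = 0.015625; P(data | urn D) = (3/4)(3/4) = 0.5625; P(data | urn E) = (3/4)(3/4) = 0.5625.
Multiplying each by its prior: 3/13 · 0.81 = 0.18692, 1/13 · 0.36 = 0.027692, 3/13 · 0.015625 = 0.0036058, 3/13 · 0.5625 = 0.12981, 3/13 · 0.5625 = 0.12981; summing to 0.47784.
The posterior is then P(urn A | data) = 0.39119, P(urn B | data) = 0.057954, P(urn C | data) = 0.007546, P(urn D | data) = 0.27166, P(urn E | data) = 0.27166.
So P(green next | data) = Σ P(green next | H) P(H | data) = (1/10)(0.39119) + (2/5)(0.057954) + (7/8)(0.007546) + (1/4)(0.27166) + (1/4)(0.27166) = 0.20473.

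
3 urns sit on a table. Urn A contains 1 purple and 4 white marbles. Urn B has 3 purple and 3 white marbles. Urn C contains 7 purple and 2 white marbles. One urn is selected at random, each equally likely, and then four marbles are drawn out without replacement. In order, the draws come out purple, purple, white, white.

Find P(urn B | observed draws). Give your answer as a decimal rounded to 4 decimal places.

For each hypothesis, P(data | H) works out to: P(data | urn A) = (1/5)(0/4) = 0; P(data | urn B) = (3/6)(2/5)(3/4)(2/3) = 1/10; P(data | urn C) = (7/9)(6/8)(2/7)(1/6) = 1/36.
Weighting by the prior gives 1/3 · 0 = 0, 1/3 · 1/10 = 1/30, 1/3 · 1/36 = 1/108; summing to 23/540.
Therefore the posterior P(urn B | data) = (1/30) / (23/540) = 18/23.

0.7826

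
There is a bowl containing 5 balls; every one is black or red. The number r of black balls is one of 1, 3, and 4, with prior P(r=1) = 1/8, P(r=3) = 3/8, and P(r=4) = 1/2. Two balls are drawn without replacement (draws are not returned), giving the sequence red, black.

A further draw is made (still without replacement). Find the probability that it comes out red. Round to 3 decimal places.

The likelihood of the observed sequence under each hypothesis: P(data | r = 1) = (4/5)(1/4) = 1/5; P(data | r = 3) = (2/5)(3/4) = 3/10; P(data | r = 4) = (1/5)(4/4) = 1/5.
Weighting by the prior gives 1/8 · 1/5 = 1/40, 3/8 · 3/10 = 9/80, 1/2 · 1/5 = 1/10; these sum to 19/80.
Normalising, the posterior is P(r = 1 | data) = 2/19, P(r = 3 | data) = 9/19, P(r = 4 | data) = 8/19.
The predictive probability is P(red next | data) = (1)(2/19) + (1/3)(9/19) + (0)(8/19) = 5/19.

0.263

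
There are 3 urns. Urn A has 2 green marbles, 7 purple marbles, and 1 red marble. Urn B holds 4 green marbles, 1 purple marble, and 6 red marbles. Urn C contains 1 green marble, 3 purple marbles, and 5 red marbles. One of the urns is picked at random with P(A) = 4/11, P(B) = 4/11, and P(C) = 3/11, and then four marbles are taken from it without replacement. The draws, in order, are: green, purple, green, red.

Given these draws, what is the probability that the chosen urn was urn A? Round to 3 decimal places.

Compute the likelihood of the observed sequence for each case: P(data | urn A) = (2/10)(7/9)(1/8)(1/7) = 0.0027778; P(data | urn B) = (4/11)(1/10)(3/9)(6/8) = 0.0090909; P(data | urn C) = (1/9)(3/8)(0/7) = 0.
The prior-weighted likelihoods are 4/11 · 0.0027778 = 0.0010101, 4/11 · 0.0090909 = 0.0033058, 3/11 · 0 = 0; summing to 0.0043159.
Therefore the posterior P(urn A | data) = (0.0010101) / (0.0043159) = 0.23404.

0.234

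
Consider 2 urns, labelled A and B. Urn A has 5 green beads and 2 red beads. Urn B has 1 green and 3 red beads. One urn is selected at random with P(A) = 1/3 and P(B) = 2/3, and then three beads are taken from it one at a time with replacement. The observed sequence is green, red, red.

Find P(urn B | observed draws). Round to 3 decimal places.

Under each hypothesis, the probability of the observed sequence is: P(data | urn A) = (5/7)(2/7)(2/7) = 0.058309; P(data | urn B) = (1/4)(3/4)(3/4) = 0.14062.
Multiplying each by its prior: 1/3 · 0.058309 = 0.019436, 2/3 · 0.14062 = 0.09375; summing to 0.11319.
Hence P(urn B | data) = (0.09375) / (0.11319) = 0.82828.

0.828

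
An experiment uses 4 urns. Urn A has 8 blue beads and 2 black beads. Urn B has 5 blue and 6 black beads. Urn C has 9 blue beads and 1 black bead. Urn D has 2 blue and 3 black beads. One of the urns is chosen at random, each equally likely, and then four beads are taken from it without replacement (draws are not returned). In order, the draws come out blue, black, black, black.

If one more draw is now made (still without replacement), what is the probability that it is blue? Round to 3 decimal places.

The likelihood of the observed sequence under each hypothesis: P(data | urn A) = (8/10)(2/9)(1/8)(0/7) = 0; P(data | urn B) = (5/11)(6/10)(5/9)(4/8) = 5/66; P(data | urn C) = (9/10)(1/9)(0/8) = 0; P(data | urn D) = (2/5)(3/4)(2/3)(1/2) = 1/10.
Multiplying each by its prior: 1/4 · 0 = 0, 1/4 · 5/66 = 5/264, 1/4 · 0 = 0, 1/4 · 1/10 = 1/40; with total 29/660.
Dividing through by the total gives posterior P(urn A | data) = 0, P(urn B | data) = 25/58, P(urn C | data) = 0, P(urn D | data) = 33/58.
The predictive probability is P(blue next | data) = (4/7)(25/58) + (1)(33/58) = 331/406.

0.815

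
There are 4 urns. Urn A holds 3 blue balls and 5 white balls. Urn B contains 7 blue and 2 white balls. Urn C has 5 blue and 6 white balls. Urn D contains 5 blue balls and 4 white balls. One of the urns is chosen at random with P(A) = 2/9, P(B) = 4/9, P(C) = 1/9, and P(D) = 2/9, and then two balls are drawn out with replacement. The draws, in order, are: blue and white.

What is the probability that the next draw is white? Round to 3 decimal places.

The likelihood of the observed sequence under each hypothesis: P(data | urn A) = (3/8)(5/8) = 0.23438; P(data | urn B) = (7/9)(2/9) = 0.17284; P(data | urn C) = (5/11)(6/11) = 0.24793; P(data | urn D) = (5/9)(4/9) = 0.24691.
Multiplying each by its prior: 2/9 · 0.23438 = 0.052083, 4/9 · 0.17284 = 0.076818, 1/9 · 0.24793 = 0.027548, 2/9 · 0.24691 = 0.05487; these sum to 0.21132.
The posterior is then P(urn A | data) = 0.24647, P(urn B | data) = 0.36352, P(urn C | data) = 0.13036, P(urn D | data) = 0.25965.
Averaging over the posterior, P(white next | data) = (5/8)(0.24647) + (2/9)(0.36352) + (6/11)(0.13036) + (4/9)(0.25965) = 0.42133.

0.421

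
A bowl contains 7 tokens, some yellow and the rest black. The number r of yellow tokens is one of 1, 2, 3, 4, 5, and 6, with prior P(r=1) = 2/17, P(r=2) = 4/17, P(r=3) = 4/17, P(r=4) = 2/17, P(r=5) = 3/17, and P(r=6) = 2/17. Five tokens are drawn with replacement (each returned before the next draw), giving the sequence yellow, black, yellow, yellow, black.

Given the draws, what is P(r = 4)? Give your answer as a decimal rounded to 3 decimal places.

0.203

Under each hypothesis, the probability of the observed sequence is: P(data | r = 1) = (1/7)(6/7)(1/7)(1/7)(6/7) = 0.002142; P(data | r = 2) = (2/7)(5/7)(2/7)(2/7)(5/7) = 0.0119; P(data | r = 3) = (3/7)(4/7)(3/7)(3/7)(4/7) = 0.025704; P(data | r = 4) = (4/7)(3/7)(4/7)(4/7)(3/7) = 0.034271; P(data | r = 5) = (5/7)(2/7)(5/7)(5/7)(2/7) = 0.02975; P(data | r = 6) = (6/7)(1/7)(6/7)(6/7)(1/7) = 0.012852.
Weighting by the prior gives 2/17 · 0.002142 = 0.000252, 4/17 · 0.0119 = 0.0028, 4/17 · 0.025704 = 0.0060479, 2/17 · 0.034271 = 0.0040319, 3/17 · 0.02975 = 0.0052499, 2/17 · 0.012852 = 0.001512; with total 0.019894.
Therefore the posterior P(r = 4 | data) = (0.0040319) / (0.019894) = 0.20267.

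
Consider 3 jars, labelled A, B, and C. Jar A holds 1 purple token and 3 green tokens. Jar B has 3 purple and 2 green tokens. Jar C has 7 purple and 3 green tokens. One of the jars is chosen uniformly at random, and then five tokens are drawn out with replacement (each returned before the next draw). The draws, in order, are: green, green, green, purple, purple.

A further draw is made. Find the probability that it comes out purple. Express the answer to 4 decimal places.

Compute the likelihood of the observed sequence for each case: P(data | jar A) = (3/4)(3/4)(3/4)(1/4)(1/4) = 0.026367; P(data | jar B) = (2/5)(2/5)(2/5)(3/5)(3/5) = 0.02304; P(data | jar C) = (3/10)(3/10)(3/10)(7/10)(7/10) = 0.01323.
Multiplying each by its prior: 1/3 · 0.026367 = 0.0087891, 1/3 · 0.02304 = 0.00768, 1/3 · 0.01323 = 0.00441; these sum to 0.020879.
The posterior is then P(jar A | data) = 0.42095, P(jar B | data) = 0.36783, P(jar C | data) = 0.21122.
So P(purple next | data) = Σ P(purple next | H) P(H | data) = (1/4)(0.42095) + (3/5)(0.36783) + (7/10)(0.21122) = 0.47379.

0.4738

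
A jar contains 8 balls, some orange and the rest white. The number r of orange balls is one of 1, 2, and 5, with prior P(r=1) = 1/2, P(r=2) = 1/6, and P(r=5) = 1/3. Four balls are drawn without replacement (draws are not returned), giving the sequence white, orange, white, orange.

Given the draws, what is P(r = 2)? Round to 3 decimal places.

0.200

The likelihood of the observed sequence under each hypothesis: P(data | r = 1) = (7/8)(1/7)(6/6)(0/5) = 0; P(data | r = 2) = (6/8)(2/7)(5/6)(1/5) = 1/28; P(data | r = 5) = (3/8)(5/7)(2/6)(4/5) = 1/14.
Weighting by the prior gives 1/2 · 0 = 0, 1/6 · 1/28 = 1/168, 1/3 · 1/14 = 1/42; with total 5/168.
By Bayes' rule, P(r = 2 | data) = (1/168) / (5/168) = 1/5.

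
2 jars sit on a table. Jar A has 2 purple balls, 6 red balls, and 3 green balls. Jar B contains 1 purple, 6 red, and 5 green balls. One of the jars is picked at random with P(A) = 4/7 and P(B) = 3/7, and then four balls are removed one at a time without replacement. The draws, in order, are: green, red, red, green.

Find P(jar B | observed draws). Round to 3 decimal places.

0.625

Compute the likelihood of the observed sequence for each case: P(data | jar A) = (3/11)(6/10)(5/9)(2/8) = 1/44; P(data | jar B) = (5/12)(6/11)(5/10)(4/9) = 5/99.
The prior-weighted likelihoods are 4/7 · 1/44 = 1/77, 3/7 · 5/99 = 5/231; summing to 8/231.
Hence P(jar B | data) = (5/231) / (8/231) = 5/8.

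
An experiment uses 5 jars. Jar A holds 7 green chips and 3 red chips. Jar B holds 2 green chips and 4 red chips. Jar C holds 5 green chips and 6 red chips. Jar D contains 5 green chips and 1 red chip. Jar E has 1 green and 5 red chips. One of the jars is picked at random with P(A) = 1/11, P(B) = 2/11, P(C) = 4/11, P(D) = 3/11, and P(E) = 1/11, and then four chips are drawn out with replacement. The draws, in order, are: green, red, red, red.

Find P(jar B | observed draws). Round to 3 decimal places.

0.319

Compute the likelihood of the observed sequence for each case: P(data | jar A) = (7/10)(3/10)(3/10)(3/10) = 0.0189; P(data | jar B) = (2/6)(4/6)(4/6)(4/6) = 0.098765; P(data | jar C) = (5/11)(6/11)(6/11)(6/11) = 0.073765; P(data | jar D) = (5/6)(1/6)(1/6)(1/6) = 0.003858; P(data | jar E) = (1/6)(5/6)(5/6)(5/6) = 0.096451.
Weighting by the prior gives 1/11 · 0.0189 = 0.0017182, 2/11 · 0.098765 = 0.017957, 4/11 · 0.073765 = 0.026824, 3/11 · 0.003858 = 0.0010522, 1/11 · 0.096451 = 0.0087682; with total 0.05632.
Therefore the posterior P(jar B | data) = (0.017957) / (0.05632) = 0.31885.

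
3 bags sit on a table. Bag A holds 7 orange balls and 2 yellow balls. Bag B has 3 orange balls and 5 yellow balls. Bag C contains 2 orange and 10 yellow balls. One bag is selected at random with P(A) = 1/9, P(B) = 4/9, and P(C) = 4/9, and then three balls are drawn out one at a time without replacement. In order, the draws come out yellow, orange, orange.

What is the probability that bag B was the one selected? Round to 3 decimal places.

The likelihood of the observed sequence under each hypothesis: P(data | bag A) = (2/9)(7/8)(6/7) = 1/6; P(data | bag B) = (5/8)(3/7)(2/6) = 5/56; P(data | bag C) = (10/12)(2/11)(1/10) = 1/66.
The prior-weighted likelihoods are 1/9 · 1/6 = 1/54, 4/9 · 5/56 = 5/126, 4/9 · 1/66 = 2/297; these sum to 5/77.
Therefore the posterior P(bag B | data) = (5/126) / (5/77) = 11/18.

0.611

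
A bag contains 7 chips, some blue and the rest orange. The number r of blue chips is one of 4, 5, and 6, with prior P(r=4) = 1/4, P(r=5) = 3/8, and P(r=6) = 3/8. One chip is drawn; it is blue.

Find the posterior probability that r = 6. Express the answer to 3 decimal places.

For each hypothesis, P(data | H) works out to: P(data | r = 4) = (4/7) = 4/7; P(data | r = 5) = (5/7) = 5/7; P(data | r = 6) = (6/7) = 6/7.
Multiplying each by its prior: 1/4 · 4/7 = 1/7, 3/8 · 5/7 = 15/56, 3/8 · 6/7 = 9/28; summing to 41/56.
By Bayes' rule, P(r = 6 | data) = (9/28) / (41/56) = 18/41.

0.439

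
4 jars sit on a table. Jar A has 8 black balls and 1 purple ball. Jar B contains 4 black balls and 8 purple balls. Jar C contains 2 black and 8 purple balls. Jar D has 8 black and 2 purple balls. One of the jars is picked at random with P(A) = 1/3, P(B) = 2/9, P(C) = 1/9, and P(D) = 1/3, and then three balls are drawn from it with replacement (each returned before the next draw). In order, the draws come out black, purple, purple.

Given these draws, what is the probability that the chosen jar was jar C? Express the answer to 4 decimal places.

Under each hypothesis, the probability of the observed sequence is: P(data | jar A) = (8/9)(1/9)(1/9) = 0.010974; P(data | jar B) = (4/12)(8/12)(8/12) = 0.14815; P(data | jar C) = (2/10)(8/10)(8/10) = 0.128; P(data | jar D) = (8/10)(2/10)(2/10) = 0.032.
Weighting by the prior gives 1/3 · 0.010974 = 0.003658, 2/9 · 0.14815 = 0.032922, 1/9 · 0.128 = 0.014222, 1/3 · 0.032 = 0.010667; with total 0.061469.
So P(jar C | data) = (0.014222) / (0.061469) = 0.23137.

0.2314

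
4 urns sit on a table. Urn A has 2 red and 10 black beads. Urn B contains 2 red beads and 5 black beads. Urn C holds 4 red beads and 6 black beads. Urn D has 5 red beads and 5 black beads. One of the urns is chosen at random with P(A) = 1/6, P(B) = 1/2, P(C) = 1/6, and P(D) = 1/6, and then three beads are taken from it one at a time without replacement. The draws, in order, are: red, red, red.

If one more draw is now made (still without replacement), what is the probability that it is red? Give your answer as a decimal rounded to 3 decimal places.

The likelihood of the observed sequence under each hypothesis: P(data | urn A) = (2/12)(1/11)(0/10) = 0; P(data | urn B) = (2/7)(1/6)(0/5) = 0; P(data | urn C) = (4/10)(3/9)(2/8) = 1/30; P(data | urn D) = (5/10)(4/9)(3/8) = 1/12.
The prior-weighted likelihoods are 1/6 · 0 = 0, 1/2 · 0 = 0, 1/6 · 1/30 = 1/180, 1/6 · 1/12 = 1/72; these sum to 7/360.
The posterior is then P(urn A | data) = 0, P(urn B | data) = 0, P(urn C | data) = 2/7, P(urn D | data) = 5/7.
Averaging over the posterior, P(red next | data) = (1/7)(2/7) + (2/7)(5/7) = 12/49.

0.245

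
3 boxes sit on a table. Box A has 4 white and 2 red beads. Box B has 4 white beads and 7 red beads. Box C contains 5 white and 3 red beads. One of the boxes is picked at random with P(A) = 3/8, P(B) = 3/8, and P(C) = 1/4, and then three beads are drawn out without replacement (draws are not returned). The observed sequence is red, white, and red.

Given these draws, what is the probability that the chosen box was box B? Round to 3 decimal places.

Compute the likelihood of the observed sequence for each case: P(data | box A) = (2/6)(4/5)(1/4) = 0.066667; P(data | box B) = (7/11)(4/10)(6/9) = 0.1697; P(data | box C) = (3/8)(5/7)(2/6) = 0.089286.
Multiplying each by its prior: 3/8 · 0.066667 = 0.025, 3/8 · 0.1697 = 0.063636, 1/4 · 0.089286 = 0.022321; with total 0.11096.
By Bayes' rule, P(box B | data) = (0.063636) / (0.11096) = 0.57352.

0.574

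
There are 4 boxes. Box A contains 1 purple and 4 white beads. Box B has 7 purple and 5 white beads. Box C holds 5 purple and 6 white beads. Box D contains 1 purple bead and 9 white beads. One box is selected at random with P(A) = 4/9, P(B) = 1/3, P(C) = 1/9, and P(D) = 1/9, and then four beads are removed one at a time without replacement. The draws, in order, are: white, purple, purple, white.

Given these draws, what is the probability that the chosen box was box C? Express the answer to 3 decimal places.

Compute the likelihood of the observed sequence for each case: P(data | box A) = (4/5)(1/4)(0/3) = 0; P(data | box B) = (5/12)(7/11)(6/10)(4/9) = 7/99; P(data | box C) = (6/11)(5/10)(4/9)(5/8) = 5/66; P(data | box D) = (9/10)(1/9)(0/8) = 0.
The prior-weighted likelihoods are 4/9 · 0 = 0, 1/3 · 7/99 = 7/297, 1/9 · 5/66 = 5/594, 1/9 · 0 = 0; summing to 19/594.
Therefore the posterior P(box C | data) = (5/594) / (19/594) = 5/19.

0.263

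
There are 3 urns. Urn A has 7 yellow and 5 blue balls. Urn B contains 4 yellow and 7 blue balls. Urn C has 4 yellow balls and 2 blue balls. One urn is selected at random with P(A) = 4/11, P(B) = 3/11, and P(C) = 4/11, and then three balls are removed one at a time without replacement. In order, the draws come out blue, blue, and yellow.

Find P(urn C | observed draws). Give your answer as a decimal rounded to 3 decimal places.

For each hypothesis, P(data | H) works out to: P(data | urn A) = (5/12)(4/11)(7/10) = 7/66; P(data | urn B) = (7/11)(6/10)(4/9) = 28/165; P(data | urn C) = (2/6)(1/5)(4/4) = 1/15.
Multiplying each by its prior: 4/11 · 7/66 = 14/363, 3/11 · 28/165 = 28/605, 4/11 · 1/15 = 4/165; these sum to 6/55.
Therefore the posterior P(urn C | data) = (4/165) / (6/55) = 2/9.

0.222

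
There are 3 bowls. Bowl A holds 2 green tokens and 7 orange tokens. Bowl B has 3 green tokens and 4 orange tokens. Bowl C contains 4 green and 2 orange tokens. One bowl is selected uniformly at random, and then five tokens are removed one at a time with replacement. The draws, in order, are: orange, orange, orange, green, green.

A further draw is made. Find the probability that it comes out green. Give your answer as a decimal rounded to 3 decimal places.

0.417

For each hypothesis, P(data | H) works out to: P(data | bowl A) = (7/9)(7/9)(7/9)(2/9)(2/9) = 0.023235; P(data | bowl B) = (4/7)(4/7)(4/7)(3/7)(3/7) = 0.034271; P(data | bowl C) = (2/6)(2/6)(2/6)(4/6)(4/6) = 0.016461.
Multiplying each by its prior: 1/3 · 0.023235 = 0.007745, 1/3 · 0.034271 = 0.011424, 1/3 · 0.016461 = 0.005487; summing to 0.024656.
Normalising, the posterior is P(bowl A | data) = 0.31412, P(bowl B | data) = 0.46333, P(bowl C | data) = 0.22254.
The predictive probability is P(green next | data) = (2/9)(0.31412) + (3/7)(0.46333) + (2/3)(0.22254) = 0.41674.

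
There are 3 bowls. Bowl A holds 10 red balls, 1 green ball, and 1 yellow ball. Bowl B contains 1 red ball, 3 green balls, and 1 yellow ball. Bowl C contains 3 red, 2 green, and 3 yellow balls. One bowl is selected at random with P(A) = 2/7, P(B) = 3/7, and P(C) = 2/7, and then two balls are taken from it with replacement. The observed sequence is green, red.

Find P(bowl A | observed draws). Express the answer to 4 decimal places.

0.2023

Under each hypothesis, the probability of the observed sequence is: P(data | bowl A) = (1/12)(10/12) = 0.069444; P(data | bowl B) = (3/5)(1/5) = 0.12; P(data | bowl C) = (2/8)(3/8) = 0.09375.
Multiplying each by its prior: 2/7 · 0.069444 = 0.019841, 3/7 · 0.12 = 0.051429, 2/7 · 0.09375 = 0.026786; summing to 0.098056.
So P(bowl A | data) = (0.019841) / (0.098056) = 0.20235.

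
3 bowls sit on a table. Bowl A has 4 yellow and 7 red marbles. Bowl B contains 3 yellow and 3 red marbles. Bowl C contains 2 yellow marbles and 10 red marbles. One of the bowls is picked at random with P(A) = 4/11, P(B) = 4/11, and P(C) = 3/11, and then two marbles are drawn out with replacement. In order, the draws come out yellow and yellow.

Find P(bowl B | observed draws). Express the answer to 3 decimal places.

0.620

The likelihood of the observed sequence under each hypothesis: P(data | bowl A) = (4/11)(4/11) = 0.13223; P(data | bowl B) = (3/6)(3/6) = 0.25; P(data | bowl C) = (2/12)(2/12) = 0.027778.
The prior-weighted likelihoods are 4/11 · 0.13223 = 0.048084, 4/11 · 0.25 = 0.090909, 3/11 · 0.027778 = 0.0075758; with total 0.14657.
So P(bowl B | data) = (0.090909) / (0.14657) = 0.62025.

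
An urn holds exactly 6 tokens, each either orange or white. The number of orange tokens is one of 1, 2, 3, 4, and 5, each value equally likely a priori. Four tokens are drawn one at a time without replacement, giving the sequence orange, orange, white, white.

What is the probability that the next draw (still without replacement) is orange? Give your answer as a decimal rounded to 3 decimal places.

0.500

For each hypothesis, P(data | H) works out to: P(data | r = 1) = (1/6)(0/5) = 0; P(data | r = 2) = (2/6)(1/5)(4/4)(3/3) = 1/15; P(data | r = 3) = (3/6)(2/5)(3/4)(2/3) = 1/10; P(data | r = 4) = (4/6)(3/5)(2/4)(1/3) = 1/15; P(data | r = 5) = (5/6)(4/5)(1/4)(0/3) = 0.
Multiplying each by its prior: 1/5 · 0 = 0, 1/5 · 1/15 = 1/75, 1/5 · 1/10 = 1/50, 1/5 · 1/15 = 1/75, 1/5 · 0 = 0; these sum to 7/150.
Dividing through by the total gives posterior P(r = 1 | data) = 0, P(r = 2 | data) = 2/7, P(r = 3 | data) = 3/7, P(r = 4 | data) = 2/7, P(r = 5 | data) = 0.
The predictive probability is P(orange next | data) = (0)(2/7) + (1/2)(3/7) + (1)(2/7) = 1/2.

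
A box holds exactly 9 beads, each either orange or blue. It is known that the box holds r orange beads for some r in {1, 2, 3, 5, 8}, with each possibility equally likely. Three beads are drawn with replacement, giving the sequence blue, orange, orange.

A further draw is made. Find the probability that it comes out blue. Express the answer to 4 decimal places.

Under each hypothesis, the probability of the observed sequence is: P(data | r = 1) = (8/9)(1/9)(1/9) = 0.010974; P(data | r = 2) = (7/9)(2/9)(2/9) = 0.038409; P(data | r = 3) = (6/9)(3/9)(3/9) = 0.074074; P(data | r = 5) = (4/9)(5/9)(5/9) = 0.13717; P(data | r = 8) = (1/9)(8/9)(8/9) = 0.087791.
The prior-weighted likelihoods are 1/5 · 0.010974 = 0.0021948, 1/5 · 0.038409 = 0.0076818, 1/5 · 0.074074 = 0.014815, 1/5 · 0.13717 = 0.027435, 1/5 · 0.087791 = 0.017558; with total 0.069684.
The posterior is then P(r = 1 | data) = 0.031496, P(r = 2 | data) = 0.11024, P(r = 3 | data) = 0.2126, P(r = 5 | data) = 0.3937, P(r = 8 | data) = 0.25197.
Averaging over the posterior, P(blue next | data) = (8/9)(0.031496) + (7/9)(0.11024) + (2/3)(0.2126) + (4/9)(0.3937) + (1/9)(0.25197) = 0.45844.

0.4584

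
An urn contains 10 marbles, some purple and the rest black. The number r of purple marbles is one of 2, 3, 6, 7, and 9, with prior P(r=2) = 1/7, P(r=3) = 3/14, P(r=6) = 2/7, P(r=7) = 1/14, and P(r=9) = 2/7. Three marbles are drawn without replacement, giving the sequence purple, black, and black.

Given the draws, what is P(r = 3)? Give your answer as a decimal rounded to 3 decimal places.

Compute the likelihood of the observed sequence for each case: P(data | r = 2) = (2/10)(8/9)(7/8) = 0.15556; P(data | r = 3) = (3/10)(7/9)(6/8) = 0.175; P(data | r = 6) = (6/10)(4/9)(3/8) = 0.1; P(data | r = 7) = (7/10)(3/9)(2/8) = 0.058333; P(data | r = 9) = (9/10)(1/9)(0/8) = 0.
The prior-weighted likelihoods are 1/7 · 0.15556 = 0.022222, 3/14 · 0.175 = 0.0375, 2/7 · 0.1 = 0.028571, 1/14 · 0.058333 = 0.0041667, 2/7 · 0 = 0; these sum to 0.09246.
By Bayes' rule, P(r = 3 | data) = (0.0375) / (0.09246) = 0.40558.

0.406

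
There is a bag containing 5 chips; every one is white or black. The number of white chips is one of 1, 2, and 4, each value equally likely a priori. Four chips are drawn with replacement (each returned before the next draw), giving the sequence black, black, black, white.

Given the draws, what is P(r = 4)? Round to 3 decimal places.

The likelihood of the observed sequence under each hypothesis: P(data | r = 1) = (4/5)(4/5)(4/5)(1/5) = 0.1024; P(data | r = 2) = (3/5)(3/5)(3/5)(2/5) = 0.0864; P(data | r = 4) = (1/5)(1/5)(1/5)(4/5) = 0.0064.
The prior-weighted likelihoods are 1/3 · 0.1024 = 0.034133, 1/3 · 0.0864 = 0.0288, 1/3 · 0.0064 = 0.0021333; with total 0.065067.
So P(r = 4 | data) = (0.0021333) / (0.065067) = 0.032787.

0.033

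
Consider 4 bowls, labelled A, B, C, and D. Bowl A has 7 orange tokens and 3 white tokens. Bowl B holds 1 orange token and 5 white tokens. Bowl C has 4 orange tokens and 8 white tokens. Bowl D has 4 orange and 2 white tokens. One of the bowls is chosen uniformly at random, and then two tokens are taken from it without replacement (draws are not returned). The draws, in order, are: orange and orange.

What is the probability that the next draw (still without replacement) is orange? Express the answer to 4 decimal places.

0.5324

For each hypothesis, P(data | H) works out to: P(data | bowl A) = (7/10)(6/9) = 7/15; P(data | bowl B) = (1/6)(0/5) = 0; P(data | bowl C) = (4/12)(3/11) = 1/11; P(data | bowl D) = (4/6)(3/5) = 2/5.
Weighting by the prior gives 1/4 · 7/15 = 7/60, 1/4 · 0 = 0, 1/4 · 1/11 = 1/44, 1/4 · 2/5 = 1/10; summing to 79/330.
The posterior is then P(bowl A | data) = 0.48734, P(bowl B | data) = 0, P(bowl C | data) = 0.094937, P(bowl D | data) = 0.41772.
So P(orange next | data) = Σ P(orange next | H) P(H | data) = (5/8)(0.48734) + (1/5)(0.094937) + (1/2)(0.41772) = 0.53244.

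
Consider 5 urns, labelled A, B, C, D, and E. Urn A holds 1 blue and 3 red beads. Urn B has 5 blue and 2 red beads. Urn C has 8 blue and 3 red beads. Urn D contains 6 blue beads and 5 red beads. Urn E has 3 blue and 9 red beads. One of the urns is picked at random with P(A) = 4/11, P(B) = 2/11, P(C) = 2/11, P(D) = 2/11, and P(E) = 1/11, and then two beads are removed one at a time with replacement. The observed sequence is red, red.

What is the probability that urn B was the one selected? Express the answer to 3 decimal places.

0.046

Under each hypothesis, the probability of the observed sequence is: P(data | urn A) = (3/4)(3/4) = 0.5625; P(data | urn B) = (2/7)(2/7) = 0.081633; P(data | urn C) = (3/11)(3/11) = 0.07438; P(data | urn D) = (5/11)(5/11) = 0.20661; P(data | urn E) = (9/12)(9/12) = 0.5625.
Weighting by the prior gives 4/11 · 0.5625 = 0.20455, 2/11 · 0.081633 = 0.014842, 2/11 · 0.07438 = 0.013524, 2/11 · 0.20661 = 0.037566, 1/11 · 0.5625 = 0.051136; summing to 0.32161.
So P(urn B | data) = (0.014842) / (0.32161) = 0.046149.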